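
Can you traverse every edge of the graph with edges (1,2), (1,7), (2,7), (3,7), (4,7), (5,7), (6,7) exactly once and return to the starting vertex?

Step 1: Find the degree of each vertex:
  deg(1) = 2
  deg(2) = 2
  deg(3) = 1
  deg(4) = 1
  deg(5) = 1
  deg(6) = 1
  deg(7) = 6

Step 2: Count vertices with odd degree:
  Odd-degree vertices: 3, 4, 5, 6 (4 total)

Step 3: Apply Euler's theorem:
  - Eulerian circuit exists iff graph is connected and all vertices have even degree
  - Eulerian path exists iff graph is connected and has 0 or 2 odd-degree vertices

Graph has 4 odd-degree vertices (need 0 or 2).
Neither Eulerian path nor Eulerian circuit exists.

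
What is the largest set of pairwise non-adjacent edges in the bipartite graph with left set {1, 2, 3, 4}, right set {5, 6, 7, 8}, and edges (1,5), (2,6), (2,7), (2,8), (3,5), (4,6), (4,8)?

Step 1: List the neighbors of each left vertex:
  1: 5
  2: 6, 7, 8
  3: 5
  4: 6, 8

Step 2: Greedily match left vertices, then look for augmenting paths:
  Match 1 -- 5
  Match 2 -- 6
  Match 4 -- 8
  No augmenting path remains.

Step 3: Verify this is maximum:
  Matching has size 3. The vertex set {2, 4, 5} covers every edge and has size 3; any matching has at most one edge per cover vertex, so 3 is maximum (König's theorem).

Maximum matching: {(1,5), (2,6), (4,8)}
Size: 3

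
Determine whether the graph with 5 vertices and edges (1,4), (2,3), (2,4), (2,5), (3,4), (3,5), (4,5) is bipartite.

Step 1: Attempt 2-coloring using BFS:
  Start at vertex 1, assign color 0
  Color vertex 4 with color 1 (neighbor of 1)
  Color vertex 2 with color 0 (neighbor of 4)
  Color vertex 3 with color 0 (neighbor of 4)
  Color vertex 5 with color 0 (neighbor of 4)

Step 2: Conflict found! Vertices 2 and 3 are adjacent but have the same color.
This means the graph contains an odd cycle.

The graph is NOT bipartite.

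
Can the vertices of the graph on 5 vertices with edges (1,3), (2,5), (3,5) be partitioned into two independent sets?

Step 1: Attempt 2-coloring using BFS:
  Start at vertex 1, assign color 0
  Color vertex 3 with color 1 (neighbor of 1)
  Color vertex 5 with color 0 (neighbor of 3)
  Color vertex 2 with color 1 (neighbor of 5)
  Start new component at vertex 4, assign color 0

Step 2: 2-coloring succeeded. No conflicts found.
  Set A (color 0): {1, 4, 5}
  Set B (color 1): {2, 3}

The graph is bipartite with partition {1, 4, 5}, {2, 3}.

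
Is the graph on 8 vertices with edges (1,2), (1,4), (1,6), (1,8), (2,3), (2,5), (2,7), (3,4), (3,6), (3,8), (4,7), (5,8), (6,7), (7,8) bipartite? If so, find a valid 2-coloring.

Step 1: Attempt 2-coloring using BFS:
  Start at vertex 1, assign color 0
  Color vertex 2 with color 1 (neighbor of 1)
  Color vertex 4 with color 1 (neighbor of 1)
  Color vertex 6 with color 1 (neighbor of 1)
  Color vertex 8 with color 1 (neighbor of 1)
  Color vertex 3 with color 0 (neighbor of 2)
  Color vertex 5 with color 0 (neighbor of 2)
  Color vertex 7 with color 0 (neighbor of 2)

Step 2: 2-coloring succeeded. No conflicts found.
  Set A (color 0): {1, 3, 5, 7}
  Set B (color 1): {2, 4, 6, 8}

The graph is bipartite with partition {1, 3, 5, 7}, {2, 4, 6, 8}.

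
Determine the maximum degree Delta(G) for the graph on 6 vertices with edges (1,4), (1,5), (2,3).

Step 1: Count edges incident to each vertex:
  deg(1) = 2 (neighbors: 4, 5)
  deg(2) = 1 (neighbors: 3)
  deg(3) = 1 (neighbors: 2)
  deg(4) = 1 (neighbors: 1)
  deg(5) = 1 (neighbors: 1)
  deg(6) = 0 (neighbors: none)

Step 2: Find maximum:
  max(2, 1, 1, 1, 1, 0) = 2 (vertex 1)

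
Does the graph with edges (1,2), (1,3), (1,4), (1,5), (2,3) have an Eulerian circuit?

Step 1: Find the degree of each vertex:
  deg(1) = 4
  deg(2) = 2
  deg(3) = 2
  deg(4) = 1
  deg(5) = 1

Step 2: Count vertices with odd degree:
  Odd-degree vertices: 4, 5 (2 total)

Step 3: Apply Euler's theorem:
  - Eulerian circuit exists iff graph is connected and all vertices have even degree
  - Eulerian path exists iff graph is connected and has 0 or 2 odd-degree vertices

Graph is connected with exactly 2 odd-degree vertices (4, 5).
Eulerian path exists (starting and ending at the odd-degree vertices), but no Eulerian circuit.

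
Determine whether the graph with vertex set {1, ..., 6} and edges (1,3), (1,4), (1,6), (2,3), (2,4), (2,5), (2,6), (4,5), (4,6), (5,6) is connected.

Step 1: Build adjacency list from edges:
  1: 3, 4, 6
  2: 3, 4, 5, 6
  3: 1, 2
  4: 1, 2, 5, 6
  5: 2, 4, 6
  6: 1, 2, 4, 5

Step 2: Run BFS/DFS from vertex 1:
  Visited: {1, 3, 4, 6, 2, 5}
  Reached 6 of 6 vertices

Step 3: All 6 vertices reached from vertex 1, so the graph is connected.
Answer: Yes, the graph is connected.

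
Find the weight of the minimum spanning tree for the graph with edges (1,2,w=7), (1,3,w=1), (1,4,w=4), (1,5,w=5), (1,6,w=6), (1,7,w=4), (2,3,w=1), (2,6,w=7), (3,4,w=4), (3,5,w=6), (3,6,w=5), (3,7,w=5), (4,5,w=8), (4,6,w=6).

Apply Kruskal's algorithm (sort edges by weight, add if no cycle):

Sorted edges by weight:
  (1,3) w=1
  (2,3) w=1
  (1,4) w=4
  (1,7) w=4
  (3,4) w=4
  (1,5) w=5
  (3,6) w=5
  (3,7) w=5
  (1,6) w=6
  (3,5) w=6
  (4,6) w=6
  (1,2) w=7
  (2,6) w=7
  (4,5) w=8

Add edge (1,3) w=1 -- no cycle. Running total: 1
Add edge (2,3) w=1 -- no cycle. Running total: 2
Add edge (1,4) w=4 -- no cycle. Running total: 6
Add edge (1,7) w=4 -- no cycle. Running total: 10
Skip edge (3,4) w=4 -- would create cycle
Add edge (1,5) w=5 -- no cycle. Running total: 15
Add edge (3,6) w=5 -- no cycle. Running total: 20

MST edges: (1,3,w=1), (2,3,w=1), (1,4,w=4), (1,7,w=4), (1,5,w=5), (3,6,w=5)
Total MST weight: 1 + 1 + 4 + 4 + 5 + 5 = 20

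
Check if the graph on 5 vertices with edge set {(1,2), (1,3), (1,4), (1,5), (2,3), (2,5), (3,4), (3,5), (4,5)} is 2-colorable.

Step 1: Attempt 2-coloring using BFS:
  Start at vertex 1, assign color 0
  Color vertex 2 with color 1 (neighbor of 1)
  Color vertex 3 with color 1 (neighbor of 1)
  Color vertex 4 with color 1 (neighbor of 1)
  Color vertex 5 with color 1 (neighbor of 1)

Step 2: Conflict found! Vertices 2 and 3 are adjacent but have the same color.
This means the graph contains an odd cycle.

The graph is NOT bipartite.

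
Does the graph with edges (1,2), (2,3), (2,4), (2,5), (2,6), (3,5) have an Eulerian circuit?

Step 1: Find the degree of each vertex:
  deg(1) = 1
  deg(2) = 5
  deg(3) = 2
  deg(4) = 1
  deg(5) = 2
  deg(6) = 1

Step 2: Count vertices with odd degree:
  Odd-degree vertices: 1, 2, 4, 6 (4 total)

Step 3: Apply Euler's theorem:
  - Eulerian circuit exists iff graph is connected and all vertices have even degree
  - Eulerian path exists iff graph is connected and has 0 or 2 odd-degree vertices

Graph has 4 odd-degree vertices (need 0 or 2).
Neither Eulerian path nor Eulerian circuit exists.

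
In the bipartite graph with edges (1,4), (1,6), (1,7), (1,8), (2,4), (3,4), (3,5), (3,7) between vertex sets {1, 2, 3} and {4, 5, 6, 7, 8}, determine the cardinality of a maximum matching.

Step 1: List the neighbors of each left vertex:
  1: 4, 6, 7, 8
  2: 4
  3: 4, 5, 7

Step 2: Greedily match left vertices, then look for augmenting paths:
  Match 1 -- 6
  Match 2 -- 4
  Match 3 -- 5
  No augmenting path remains.

Step 3: Verify this is maximum:
  Matching size 3 = min(|L|, |R|) = min(3, 5), which is an upper bound, so this matching is maximum.

Maximum matching: {(1,6), (2,4), (3,5)}
Size: 3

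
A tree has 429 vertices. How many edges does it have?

A tree on n vertices always has exactly n - 1 edges.
For n = 429: edges = 429 - 1 = 428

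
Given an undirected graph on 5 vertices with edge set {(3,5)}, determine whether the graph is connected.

Step 1: Build adjacency list from edges:
  1: (none)
  2: (none)
  3: 5
  4: (none)
  5: 3

Step 2: Run BFS/DFS from vertex 1:
  Visited: {1}
  Reached 1 of 5 vertices

Step 3: Only 1 of 5 vertices reached. Graph is disconnected.
Connected components: {1}, {2}, {3, 5}, {4}
Answer: No, the graph is not connected (4 components).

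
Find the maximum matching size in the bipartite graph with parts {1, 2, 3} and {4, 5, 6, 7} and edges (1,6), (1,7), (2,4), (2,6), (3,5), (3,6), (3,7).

Step 1: List the neighbors of each left vertex:
  1: 6, 7
  2: 4, 6
  3: 5, 6, 7

Step 2: Greedily match left vertices, then look for augmenting paths:
  Match 1 -- 6
  Match 2 -- 4
  Match 3 -- 5
  No augmenting path remains.

Step 3: Verify this is maximum:
  Matching size 3 = min(|L|, |R|) = min(3, 4), which is an upper bound, so this matching is maximum.

Maximum matching: {(1,6), (2,4), (3,5)}
Size: 3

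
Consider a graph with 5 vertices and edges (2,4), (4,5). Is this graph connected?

Step 1: Build adjacency list from edges:
  1: (none)
  2: 4
  3: (none)
  4: 2, 5
  5: 4

Step 2: Run BFS/DFS from vertex 1:
  Visited: {1}
  Reached 1 of 5 vertices

Step 3: Only 1 of 5 vertices reached. Graph is disconnected.
Connected components: {1}, {2, 4, 5}, {3}
Answer: No, the graph is not connected (3 components).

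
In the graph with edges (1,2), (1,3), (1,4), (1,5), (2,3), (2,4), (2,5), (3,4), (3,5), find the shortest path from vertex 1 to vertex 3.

Step 1: Build adjacency list:
  1: 2, 3, 4, 5
  2: 1, 3, 4, 5
  3: 1, 2, 4, 5
  4: 1, 2, 3
  5: 1, 2, 3

Step 2: BFS from vertex 1 to find shortest path to 3:
  vertex 2 reached at distance 1
  vertex 3 reached at distance 1

Step 3: Shortest path: 1 -> 3
Path length: 1 edge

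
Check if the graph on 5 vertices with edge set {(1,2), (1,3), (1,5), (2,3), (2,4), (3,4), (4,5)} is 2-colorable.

Step 1: Attempt 2-coloring using BFS:
  Start at vertex 1, assign color 0
  Color vertex 2 with color 1 (neighbor of 1)
  Color vertex 3 with color 1 (neighbor of 1)
  Color vertex 5 with color 1 (neighbor of 1)

Step 2: Conflict found! Vertices 2 and 3 are adjacent but have the same color.
This means the graph contains an odd cycle.

The graph is NOT bipartite.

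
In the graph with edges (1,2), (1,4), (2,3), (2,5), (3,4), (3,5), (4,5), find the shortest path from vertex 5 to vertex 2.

Step 1: Build adjacency list:
  1: 2, 4
  2: 1, 3, 5
  3: 2, 4, 5
  4: 1, 3, 5
  5: 2, 3, 4

Step 2: BFS from vertex 5 to find shortest path to 2:
  vertex 2 reached at distance 1

Step 3: Shortest path: 5 -> 2
Path length: 1 edge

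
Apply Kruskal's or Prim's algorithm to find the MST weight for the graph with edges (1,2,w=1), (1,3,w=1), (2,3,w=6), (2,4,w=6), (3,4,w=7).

Apply Kruskal's algorithm (sort edges by weight, add if no cycle):

Sorted edges by weight:
  (1,2) w=1
  (1,3) w=1
  (2,4) w=6
  (2,3) w=6
  (3,4) w=7

Add edge (1,2) w=1 -- no cycle. Running total: 1
Add edge (1,3) w=1 -- no cycle. Running total: 2
Add edge (2,4) w=6 -- no cycle. Running total: 8

MST edges: (1,2,w=1), (1,3,w=1), (2,4,w=6)
Total MST weight: 1 + 1 + 6 = 8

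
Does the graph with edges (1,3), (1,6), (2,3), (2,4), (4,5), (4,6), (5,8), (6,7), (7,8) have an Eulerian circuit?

Step 1: Find the degree of each vertex:
  deg(1) = 2
  deg(2) = 2
  deg(3) = 2
  deg(4) = 3
  deg(5) = 2
  deg(6) = 3
  deg(7) = 2
  deg(8) = 2

Step 2: Count vertices with odd degree:
  Odd-degree vertices: 4, 6 (2 total)

Step 3: Apply Euler's theorem:
  - Eulerian circuit exists iff graph is connected and all vertices have even degree
  - Eulerian path exists iff graph is connected and has 0 or 2 odd-degree vertices

Graph is connected with exactly 2 odd-degree vertices (4, 6).
Eulerian path exists (starting and ending at the odd-degree vertices), but no Eulerian circuit.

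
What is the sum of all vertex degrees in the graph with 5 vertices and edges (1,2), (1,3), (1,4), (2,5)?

Step 1: Count edges incident to each vertex:
  deg(1) = 3 (neighbors: 2, 3, 4)
  deg(2) = 2 (neighbors: 1, 5)
  deg(3) = 1 (neighbors: 1)
  deg(4) = 1 (neighbors: 1)
  deg(5) = 1 (neighbors: 2)

Step 2: Sum all degrees:
  3 + 2 + 1 + 1 + 1 = 8

Verification: sum of degrees = 2 * |E| = 2 * 4 = 8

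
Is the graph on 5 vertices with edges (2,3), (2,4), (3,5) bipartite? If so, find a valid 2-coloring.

Step 1: Attempt 2-coloring using BFS:
  Start at vertex 1, assign color 0
  Start new component at vertex 2, assign color 0
  Color vertex 3 with color 1 (neighbor of 2)
  Color vertex 4 with color 1 (neighbor of 2)
  Color vertex 5 with color 0 (neighbor of 3)

Step 2: 2-coloring succeeded. No conflicts found.
  Set A (color 0): {1, 2, 5}
  Set B (color 1): {3, 4}

The graph is bipartite with partition {1, 2, 5}, {3, 4}.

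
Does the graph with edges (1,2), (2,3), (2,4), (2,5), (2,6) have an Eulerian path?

Step 1: Find the degree of each vertex:
  deg(1) = 1
  deg(2) = 5
  deg(3) = 1
  deg(4) = 1
  deg(5) = 1
  deg(6) = 1

Step 2: Count vertices with odd degree:
  Odd-degree vertices: 1, 2, 3, 4, 5, 6 (6 total)

Step 3: Apply Euler's theorem:
  - Eulerian circuit exists iff graph is connected and all vertices have even degree
  - Eulerian path exists iff graph is connected and has 0 or 2 odd-degree vertices

Graph has 6 odd-degree vertices (need 0 or 2).
Neither Eulerian path nor Eulerian circuit exists.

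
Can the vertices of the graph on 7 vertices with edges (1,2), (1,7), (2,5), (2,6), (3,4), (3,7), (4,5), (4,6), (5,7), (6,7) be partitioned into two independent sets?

Step 1: Attempt 2-coloring using BFS:
  Start at vertex 1, assign color 0
  Color vertex 2 with color 1 (neighbor of 1)
  Color vertex 7 with color 1 (neighbor of 1)
  Color vertex 5 with color 0 (neighbor of 2)
  Color vertex 6 with color 0 (neighbor of 2)
  Color vertex 3 with color 0 (neighbor of 7)
  Color vertex 4 with color 1 (neighbor of 5)

Step 2: 2-coloring succeeded. No conflicts found.
  Set A (color 0): {1, 3, 5, 6}
  Set B (color 1): {2, 4, 7}

The graph is bipartite with partition {1, 3, 5, 6}, {2, 4, 7}.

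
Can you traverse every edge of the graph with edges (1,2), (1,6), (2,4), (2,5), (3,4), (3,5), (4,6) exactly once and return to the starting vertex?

Step 1: Find the degree of each vertex:
  deg(1) = 2
  deg(2) = 3
  deg(3) = 2
  deg(4) = 3
  deg(5) = 2
  deg(6) = 2

Step 2: Count vertices with odd degree:
  Odd-degree vertices: 2, 4 (2 total)

Step 3: Apply Euler's theorem:
  - Eulerian circuit exists iff graph is connected and all vertices have even degree
  - Eulerian path exists iff graph is connected and has 0 or 2 odd-degree vertices

Graph is connected with exactly 2 odd-degree vertices (2, 4).
Eulerian path exists (starting and ending at the odd-degree vertices), but no Eulerian circuit.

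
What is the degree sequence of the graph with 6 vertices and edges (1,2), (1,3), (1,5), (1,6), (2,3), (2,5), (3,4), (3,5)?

Step 1: Count edges incident to each vertex:
  deg(1) = 4 (neighbors: 2, 3, 5, 6)
  deg(2) = 3 (neighbors: 1, 3, 5)
  deg(3) = 4 (neighbors: 1, 2, 4, 5)
  deg(4) = 1 (neighbors: 3)
  deg(5) = 3 (neighbors: 1, 2, 3)
  deg(6) = 1 (neighbors: 1)

Step 2: Sort degrees in non-increasing order:
  Degrees: [4, 3, 4, 1, 3, 1] -> sorted: [4, 4, 3, 3, 1, 1]

Degree sequence: [4, 4, 3, 3, 1, 1]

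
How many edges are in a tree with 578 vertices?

A tree on n vertices always has exactly n - 1 edges.
For n = 578: edges = 578 - 1 = 577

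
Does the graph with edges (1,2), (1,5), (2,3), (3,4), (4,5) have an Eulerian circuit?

Step 1: Find the degree of each vertex:
  deg(1) = 2
  deg(2) = 2
  deg(3) = 2
  deg(4) = 2
  deg(5) = 2

Step 2: Count vertices with odd degree:
  All vertices have even degree (0 odd-degree vertices)

Step 3: Apply Euler's theorem:
  - Eulerian circuit exists iff graph is connected and all vertices have even degree
  - Eulerian path exists iff graph is connected and has 0 or 2 odd-degree vertices

Graph is connected with 0 odd-degree vertices.
Both Eulerian circuit and Eulerian path exist.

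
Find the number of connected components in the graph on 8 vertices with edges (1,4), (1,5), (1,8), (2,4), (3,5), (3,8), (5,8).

Step 1: Build adjacency list from edges:
  1: 4, 5, 8
  2: 4
  3: 5, 8
  4: 1, 2
  5: 1, 3, 8
  6: (none)
  7: (none)
  8: 1, 3, 5

Step 2: Run BFS/DFS from vertex 1:
  Visited: {1, 4, 5, 8, 2, 3}
  Reached 6 of 8 vertices

Step 3: Only 6 of 8 vertices reached. Graph is disconnected.
Connected components: {1, 2, 3, 4, 5, 8}, {6}, {7}
Number of connected components: 3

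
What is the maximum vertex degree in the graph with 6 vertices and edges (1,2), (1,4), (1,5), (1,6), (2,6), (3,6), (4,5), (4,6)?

Step 1: Count edges incident to each vertex:
  deg(1) = 4 (neighbors: 2, 4, 5, 6)
  deg(2) = 2 (neighbors: 1, 6)
  deg(3) = 1 (neighbors: 6)
  deg(4) = 3 (neighbors: 1, 5, 6)
  deg(5) = 2 (neighbors: 1, 4)
  deg(6) = 4 (neighbors: 1, 2, 3, 4)

Step 2: Find maximum:
  max(4, 2, 1, 3, 2, 4) = 4 (vertex 1)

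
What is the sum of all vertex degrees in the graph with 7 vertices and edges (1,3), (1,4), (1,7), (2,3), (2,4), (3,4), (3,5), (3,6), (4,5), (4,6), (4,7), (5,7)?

Step 1: Count edges incident to each vertex:
  deg(1) = 3 (neighbors: 3, 4, 7)
  deg(2) = 2 (neighbors: 3, 4)
  deg(3) = 5 (neighbors: 1, 2, 4, 5, 6)
  deg(4) = 6 (neighbors: 1, 2, 3, 5, 6, 7)
  deg(5) = 3 (neighbors: 3, 4, 7)
  deg(6) = 2 (neighbors: 3, 4)
  deg(7) = 3 (neighbors: 1, 4, 5)

Step 2: Sum all degrees:
  3 + 2 + 5 + 6 + 3 + 2 + 3 = 24

Verification: sum of degrees = 2 * |E| = 2 * 12 = 24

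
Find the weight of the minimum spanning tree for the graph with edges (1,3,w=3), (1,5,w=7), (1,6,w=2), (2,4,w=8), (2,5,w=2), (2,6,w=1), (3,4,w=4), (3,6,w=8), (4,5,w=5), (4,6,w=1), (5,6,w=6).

Apply Kruskal's algorithm (sort edges by weight, add if no cycle):

Sorted edges by weight:
  (2,6) w=1
  (4,6) w=1
  (1,6) w=2
  (2,5) w=2
  (1,3) w=3
  (3,4) w=4
  (4,5) w=5
  (5,6) w=6
  (1,5) w=7
  (2,4) w=8
  (3,6) w=8

Add edge (2,6) w=1 -- no cycle. Running total: 1
Add edge (4,6) w=1 -- no cycle. Running total: 2
Add edge (1,6) w=2 -- no cycle. Running total: 4
Add edge (2,5) w=2 -- no cycle. Running total: 6
Add edge (1,3) w=3 -- no cycle. Running total: 9

MST edges: (2,6,w=1), (4,6,w=1), (1,6,w=2), (2,5,w=2), (1,3,w=3)
Total MST weight: 1 + 1 + 2 + 2 + 3 = 9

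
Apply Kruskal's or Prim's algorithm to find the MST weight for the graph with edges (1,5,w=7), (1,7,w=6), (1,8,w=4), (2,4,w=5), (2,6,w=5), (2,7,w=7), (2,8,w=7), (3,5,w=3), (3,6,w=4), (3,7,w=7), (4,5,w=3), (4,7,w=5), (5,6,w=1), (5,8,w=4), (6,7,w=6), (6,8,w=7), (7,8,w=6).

Apply Kruskal's algorithm (sort edges by weight, add if no cycle):

Sorted edges by weight:
  (5,6) w=1
  (3,5) w=3
  (4,5) w=3
  (1,8) w=4
  (3,6) w=4
  (5,8) w=4
  (2,6) w=5
  (2,4) w=5
  (4,7) w=5
  (1,7) w=6
  (6,7) w=6
  (7,8) w=6
  (1,5) w=7
  (2,7) w=7
  (2,8) w=7
  (3,7) w=7
  (6,8) w=7

Add edge (5,6) w=1 -- no cycle. Running total: 1
Add edge (3,5) w=3 -- no cycle. Running total: 4
Add edge (4,5) w=3 -- no cycle. Running total: 7
Add edge (1,8) w=4 -- no cycle. Running total: 11
Skip edge (3,6) w=4 -- would create cycle
Add edge (5,8) w=4 -- no cycle. Running total: 15
Add edge (2,6) w=5 -- no cycle. Running total: 20
Skip edge (2,4) w=5 -- would create cycle
Add edge (4,7) w=5 -- no cycle. Running total: 25

MST edges: (5,6,w=1), (3,5,w=3), (4,5,w=3), (1,8,w=4), (5,8,w=4), (2,6,w=5), (4,7,w=5)
Total MST weight: 1 + 3 + 3 + 4 + 4 + 5 + 5 = 25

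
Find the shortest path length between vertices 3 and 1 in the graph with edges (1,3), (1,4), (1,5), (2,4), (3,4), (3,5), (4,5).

Step 1: Build adjacency list:
  1: 3, 4, 5
  2: 4
  3: 1, 4, 5
  4: 1, 2, 3, 5
  5: 1, 3, 4

Step 2: BFS from vertex 3 to find shortest path to 1:
  vertex 1 reached at distance 1

Step 3: Shortest path: 3 -> 1
Path length: 1 edge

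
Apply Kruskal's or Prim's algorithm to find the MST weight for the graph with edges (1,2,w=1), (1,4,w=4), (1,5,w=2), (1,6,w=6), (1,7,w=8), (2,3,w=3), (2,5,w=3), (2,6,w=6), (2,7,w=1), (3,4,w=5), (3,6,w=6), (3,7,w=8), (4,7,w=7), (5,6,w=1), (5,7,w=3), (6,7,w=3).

Apply Kruskal's algorithm (sort edges by weight, add if no cycle):

Sorted edges by weight:
  (1,2) w=1
  (2,7) w=1
  (5,6) w=1
  (1,5) w=2
  (2,3) w=3
  (2,5) w=3
  (5,7) w=3
  (6,7) w=3
  (1,4) w=4
  (3,4) w=5
  (1,6) w=6
  (2,6) w=6
  (3,6) w=6
  (4,7) w=7
  (1,7) w=8
  (3,7) w=8

Add edge (1,2) w=1 -- no cycle. Running total: 1
Add edge (2,7) w=1 -- no cycle. Running total: 2
Add edge (5,6) w=1 -- no cycle. Running total: 3
Add edge (1,5) w=2 -- no cycle. Running total: 5
Add edge (2,3) w=3 -- no cycle. Running total: 8
Skip edge (2,5) w=3 -- would create cycle
Skip edge (5,7) w=3 -- would create cycle
Skip edge (6,7) w=3 -- would create cycle
Add edge (1,4) w=4 -- no cycle. Running total: 12

MST edges: (1,2,w=1), (2,7,w=1), (5,6,w=1), (1,5,w=2), (2,3,w=3), (1,4,w=4)
Total MST weight: 1 + 1 + 1 + 2 + 3 + 4 = 12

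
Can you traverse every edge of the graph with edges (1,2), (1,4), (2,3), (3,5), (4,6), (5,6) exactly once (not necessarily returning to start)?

Step 1: Find the degree of each vertex:
  deg(1) = 2
  deg(2) = 2
  deg(3) = 2
  deg(4) = 2
  deg(5) = 2
  deg(6) = 2

Step 2: Count vertices with odd degree:
  All vertices have even degree (0 odd-degree vertices)

Step 3: Apply Euler's theorem:
  - Eulerian circuit exists iff graph is connected and all vertices have even degree
  - Eulerian path exists iff graph is connected and has 0 or 2 odd-degree vertices

Graph is connected with 0 odd-degree vertices.
Both Eulerian circuit and Eulerian path exist.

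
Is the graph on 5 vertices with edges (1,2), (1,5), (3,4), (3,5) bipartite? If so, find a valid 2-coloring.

Step 1: Attempt 2-coloring using BFS:
  Start at vertex 1, assign color 0
  Color vertex 2 with color 1 (neighbor of 1)
  Color vertex 5 with color 1 (neighbor of 1)
  Color vertex 3 with color 0 (neighbor of 5)
  Color vertex 4 with color 1 (neighbor of 3)

Step 2: 2-coloring succeeded. No conflicts found.
  Set A (color 0): {1, 3}
  Set B (color 1): {2, 4, 5}

The graph is bipartite with partition {1, 3}, {2, 4, 5}.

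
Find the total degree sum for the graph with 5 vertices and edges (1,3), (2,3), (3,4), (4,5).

Step 1: Count edges incident to each vertex:
  deg(1) = 1 (neighbors: 3)
  deg(2) = 1 (neighbors: 3)
  deg(3) = 3 (neighbors: 1, 2, 4)
  deg(4) = 2 (neighbors: 3, 5)
  deg(5) = 1 (neighbors: 4)

Step 2: Sum all degrees:
  1 + 1 + 3 + 2 + 1 = 8

Verification: sum of degrees = 2 * |E| = 2 * 4 = 8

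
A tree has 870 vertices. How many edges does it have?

A tree on n vertices always has exactly n - 1 edges.
For n = 870: edges = 870 - 1 = 869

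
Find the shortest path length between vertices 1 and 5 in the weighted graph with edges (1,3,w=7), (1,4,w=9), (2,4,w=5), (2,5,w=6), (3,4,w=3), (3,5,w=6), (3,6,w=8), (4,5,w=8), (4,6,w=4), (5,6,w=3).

Step 1: Build adjacency list with weights:
  1: 3(w=7), 4(w=9)
  2: 4(w=5), 5(w=6)
  3: 1(w=7), 4(w=3), 5(w=6), 6(w=8)
  4: 1(w=9), 2(w=5), 3(w=3), 5(w=8), 6(w=4)
  5: 2(w=6), 3(w=6), 4(w=8), 6(w=3)
  6: 3(w=8), 4(w=4), 5(w=3)

Step 2: Apply Dijkstra's algorithm from vertex 1:
  Visit vertex 1 (distance=0)
    Update dist[3] = 7
    Update dist[4] = 9
  Visit vertex 3 (distance=7)
    Update dist[5] = 13
    Update dist[6] = 15
  Visit vertex 4 (distance=9)
    Update dist[2] = 14
    Update dist[6] = 13
  Visit vertex 5 (distance=13)

Step 3: Shortest path: 1 -> 3 -> 5
Total weight: 7 + 6 = 13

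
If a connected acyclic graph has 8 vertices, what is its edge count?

A tree on n vertices always has exactly n - 1 edges.
For n = 8: edges = 8 - 1 = 7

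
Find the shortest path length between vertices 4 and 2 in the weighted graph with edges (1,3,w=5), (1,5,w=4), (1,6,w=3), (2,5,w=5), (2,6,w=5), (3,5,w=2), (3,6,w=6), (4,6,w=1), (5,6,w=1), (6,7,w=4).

Step 1: Build adjacency list with weights:
  1: 3(w=5), 5(w=4), 6(w=3)
  2: 5(w=5), 6(w=5)
  3: 1(w=5), 5(w=2), 6(w=6)
  4: 6(w=1)
  5: 1(w=4), 2(w=5), 3(w=2), 6(w=1)
  6: 1(w=3), 2(w=5), 3(w=6), 4(w=1), 5(w=1), 7(w=4)
  7: 6(w=4)

Step 2: Apply Dijkstra's algorithm from vertex 4:
  Visit vertex 4 (distance=0)
    Update dist[6] = 1
  Visit vertex 6 (distance=1)
    Update dist[1] = 4
    Update dist[2] = 6
    Update dist[3] = 7
    Update dist[5] = 2
    Update dist[7] = 5
  Visit vertex 5 (distance=2)
    Update dist[3] = 4
  Visit vertex 1 (distance=4)
  Visit vertex 3 (distance=4)
  Visit vertex 7 (distance=5)
  Visit vertex 2 (distance=6)

Step 3: Shortest path: 4 -> 6 -> 2
Total weight: 1 + 5 = 6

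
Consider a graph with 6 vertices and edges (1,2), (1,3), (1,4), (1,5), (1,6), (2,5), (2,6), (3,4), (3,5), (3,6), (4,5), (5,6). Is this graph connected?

Step 1: Build adjacency list from edges:
  1: 2, 3, 4, 5, 6
  2: 1, 5, 6
  3: 1, 4, 5, 6
  4: 1, 3, 5
  5: 1, 2, 3, 4, 6
  6: 1, 2, 3, 5

Step 2: Run BFS/DFS from vertex 1:
  Visited: {1, 2, 3, 4, 5, 6}
  Reached 6 of 6 vertices

Step 3: All 6 vertices reached from vertex 1, so the graph is connected.
Answer: Yes, the graph is connected.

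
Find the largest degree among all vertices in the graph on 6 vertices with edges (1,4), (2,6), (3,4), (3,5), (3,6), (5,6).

Step 1: Count edges incident to each vertex:
  deg(1) = 1 (neighbors: 4)
  deg(2) = 1 (neighbors: 6)
  deg(3) = 3 (neighbors: 4, 5, 6)
  deg(4) = 2 (neighbors: 1, 3)
  deg(5) = 2 (neighbors: 3, 6)
  deg(6) = 3 (neighbors: 2, 3, 5)

Step 2: Find maximum:
  max(1, 1, 3, 2, 2, 3) = 3 (vertex 3)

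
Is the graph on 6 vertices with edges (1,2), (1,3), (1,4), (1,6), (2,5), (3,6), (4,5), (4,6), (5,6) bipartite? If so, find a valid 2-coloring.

Step 1: Attempt 2-coloring using BFS:
  Start at vertex 1, assign color 0
  Color vertex 2 with color 1 (neighbor of 1)
  Color vertex 3 with color 1 (neighbor of 1)
  Color vertex 4 with color 1 (neighbor of 1)
  Color vertex 6 with color 1 (neighbor of 1)
  Color vertex 5 with color 0 (neighbor of 2)

Step 2: Conflict found! Vertices 3 and 6 are adjacent but have the same color.
This means the graph contains an odd cycle.

The graph is NOT bipartite.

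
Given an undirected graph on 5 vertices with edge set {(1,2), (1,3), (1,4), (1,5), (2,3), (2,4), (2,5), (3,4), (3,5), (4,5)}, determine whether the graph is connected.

Step 1: Build adjacency list from edges:
  1: 2, 3, 4, 5
  2: 1, 3, 4, 5
  3: 1, 2, 4, 5
  4: 1, 2, 3, 5
  5: 1, 2, 3, 4

Step 2: Run BFS/DFS from vertex 1:
  Visited: {1, 2, 3, 4, 5}
  Reached 5 of 5 vertices

Step 3: All 5 vertices reached from vertex 1, so the graph is connected.
Answer: Yes, the graph is connected.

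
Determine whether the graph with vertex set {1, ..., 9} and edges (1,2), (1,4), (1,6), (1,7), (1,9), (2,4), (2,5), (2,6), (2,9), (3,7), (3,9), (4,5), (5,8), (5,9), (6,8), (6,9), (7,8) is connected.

Step 1: Build adjacency list from edges:
  1: 2, 4, 6, 7, 9
  2: 1, 4, 5, 6, 9
  3: 7, 9
  4: 1, 2, 5
  5: 2, 4, 8, 9
  6: 1, 2, 8, 9
  7: 1, 3, 8
  8: 5, 6, 7
  9: 1, 2, 3, 5, 6

Step 2: Run BFS/DFS from vertex 1:
  Visited: {1, 2, 4, 6, 7, 9, 5, 8, 3}
  Reached 9 of 9 vertices

Step 3: All 9 vertices reached from vertex 1, so the graph is connected.
Answer: Yes, the graph is connected.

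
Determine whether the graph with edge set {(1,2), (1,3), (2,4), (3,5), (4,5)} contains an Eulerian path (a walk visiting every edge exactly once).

Step 1: Find the degree of each vertex:
  deg(1) = 2
  deg(2) = 2
  deg(3) = 2
  deg(4) = 2
  deg(5) = 2

Step 2: Count vertices with odd degree:
  All vertices have even degree (0 odd-degree vertices)

Step 3: Apply Euler's theorem:
  - Eulerian circuit exists iff graph is connected and all vertices have even degree
  - Eulerian path exists iff graph is connected and has 0 or 2 odd-degree vertices

Graph is connected with 0 odd-degree vertices.
Both Eulerian circuit and Eulerian path exist.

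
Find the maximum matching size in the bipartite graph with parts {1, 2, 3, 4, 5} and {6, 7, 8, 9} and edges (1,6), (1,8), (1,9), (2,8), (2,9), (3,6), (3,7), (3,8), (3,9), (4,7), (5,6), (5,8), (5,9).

Step 1: List the neighbors of each left vertex:
  1: 6, 8, 9
  2: 8, 9
  3: 6, 7, 8, 9
  4: 7
  5: 6, 8, 9

Step 2: Greedily match left vertices, then look for augmenting paths:
  Match 1 -- 6
  Match 2 -- 8
  Match 3 -- 7
  Match 5 -- 9
  No augmenting path remains.

Step 3: Verify this is maximum:
  Matching size 4 = min(|L|, |R|) = min(5, 4), which is an upper bound, so this matching is maximum.

Maximum matching: {(1,6), (2,8), (3,7), (5,9)}
Size: 4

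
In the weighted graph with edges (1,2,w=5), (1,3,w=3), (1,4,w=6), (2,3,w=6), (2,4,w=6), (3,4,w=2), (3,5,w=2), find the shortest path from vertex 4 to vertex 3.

Step 1: Build adjacency list with weights:
  1: 2(w=5), 3(w=3), 4(w=6)
  2: 1(w=5), 3(w=6), 4(w=6)
  3: 1(w=3), 2(w=6), 4(w=2), 5(w=2)
  4: 1(w=6), 2(w=6), 3(w=2)
  5: 3(w=2)

Step 2: Apply Dijkstra's algorithm from vertex 4:
  Visit vertex 4 (distance=0)
    Update dist[1] = 6
    Update dist[2] = 6
    Update dist[3] = 2
  Visit vertex 3 (distance=2)
    Update dist[1] = 5
    Update dist[5] = 4

Step 3: Shortest path: 4 -> 3
Total weight: 2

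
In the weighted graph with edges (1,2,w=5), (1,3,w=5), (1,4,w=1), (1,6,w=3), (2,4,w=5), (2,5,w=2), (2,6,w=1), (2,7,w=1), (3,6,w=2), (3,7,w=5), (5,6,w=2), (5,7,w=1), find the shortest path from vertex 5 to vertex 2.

Step 1: Build adjacency list with weights:
  1: 2(w=5), 3(w=5), 4(w=1), 6(w=3)
  2: 1(w=5), 4(w=5), 5(w=2), 6(w=1), 7(w=1)
  3: 1(w=5), 6(w=2), 7(w=5)
  4: 1(w=1), 2(w=5)
  5: 2(w=2), 6(w=2), 7(w=1)
  6: 1(w=3), 2(w=1), 3(w=2), 5(w=2)
  7: 2(w=1), 3(w=5), 5(w=1)

Step 2: Apply Dijkstra's algorithm from vertex 5:
  Visit vertex 5 (distance=0)
    Update dist[2] = 2
    Update dist[6] = 2
    Update dist[7] = 1
  Visit vertex 7 (distance=1)
    Update dist[3] = 6
  Visit vertex 2 (distance=2)
    Update dist[1] = 7
    Update dist[4] = 7

Step 3: Shortest path: 5 -> 2
Total weight: 2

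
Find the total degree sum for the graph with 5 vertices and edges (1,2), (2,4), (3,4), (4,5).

Step 1: Count edges incident to each vertex:
  deg(1) = 1 (neighbors: 2)
  deg(2) = 2 (neighbors: 1, 4)
  deg(3) = 1 (neighbors: 4)
  deg(4) = 3 (neighbors: 2, 3, 5)
  deg(5) = 1 (neighbors: 4)

Step 2: Sum all degrees:
  1 + 2 + 1 + 3 + 1 = 8

Verification: sum of degrees = 2 * |E| = 2 * 4 = 8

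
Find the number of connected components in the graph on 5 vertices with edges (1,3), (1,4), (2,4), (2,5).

Step 1: Build adjacency list from edges:
  1: 3, 4
  2: 4, 5
  3: 1
  4: 1, 2
  5: 2

Step 2: Run BFS/DFS from vertex 1:
  Visited: {1, 3, 4, 2, 5}
  Reached 5 of 5 vertices

Step 3: All 5 vertices reached from vertex 1, so the graph is connected.
Number of connected components: 1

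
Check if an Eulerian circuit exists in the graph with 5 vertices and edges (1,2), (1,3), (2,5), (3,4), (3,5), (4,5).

Step 1: Find the degree of each vertex:
  deg(1) = 2
  deg(2) = 2
  deg(3) = 3
  deg(4) = 2
  deg(5) = 3

Step 2: Count vertices with odd degree:
  Odd-degree vertices: 3, 5 (2 total)

Step 3: Apply Euler's theorem:
  - Eulerian circuit exists iff graph is connected and all vertices have even degree
  - Eulerian path exists iff graph is connected and has 0 or 2 odd-degree vertices

Graph is connected with exactly 2 odd-degree vertices (3, 5).
Eulerian path exists (starting and ending at the odd-degree vertices), but no Eulerian circuit.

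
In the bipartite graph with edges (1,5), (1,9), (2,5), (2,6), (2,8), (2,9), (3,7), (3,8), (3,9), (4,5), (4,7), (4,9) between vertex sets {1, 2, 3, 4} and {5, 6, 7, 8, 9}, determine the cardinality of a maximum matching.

Step 1: List the neighbors of each left vertex:
  1: 5, 9
  2: 5, 6, 8, 9
  3: 7, 8, 9
  4: 5, 7, 9

Step 2: Greedily match left vertices, then look for augmenting paths:
  Match 1 -- 5
  Match 2 -- 6
  Match 3 -- 7
  Match 4 -- 9
  No augmenting path remains.

Step 3: Verify this is maximum:
  Matching size 4 = min(|L|, |R|) = min(4, 5), which is an upper bound, so this matching is maximum.

Maximum matching: {(1,5), (2,6), (3,7), (4,9)}
Size: 4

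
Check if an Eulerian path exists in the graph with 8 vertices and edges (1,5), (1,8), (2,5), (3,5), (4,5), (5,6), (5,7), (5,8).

Step 1: Find the degree of each vertex:
  deg(1) = 2
  deg(2) = 1
  deg(3) = 1
  deg(4) = 1
  deg(5) = 7
  deg(6) = 1
  deg(7) = 1
  deg(8) = 2

Step 2: Count vertices with odd degree:
  Odd-degree vertices: 2, 3, 4, 5, 6, 7 (6 total)

Step 3: Apply Euler's theorem:
  - Eulerian circuit exists iff graph is connected and all vertices have even degree
  - Eulerian path exists iff graph is connected and has 0 or 2 odd-degree vertices

Graph has 6 odd-degree vertices (need 0 or 2).
Neither Eulerian path nor Eulerian circuit exists.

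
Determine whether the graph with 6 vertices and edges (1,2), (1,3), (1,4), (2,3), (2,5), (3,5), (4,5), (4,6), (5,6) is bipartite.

Step 1: Attempt 2-coloring using BFS:
  Start at vertex 1, assign color 0
  Color vertex 2 with color 1 (neighbor of 1)
  Color vertex 3 with color 1 (neighbor of 1)
  Color vertex 4 with color 1 (neighbor of 1)

Step 2: Conflict found! Vertices 2 and 3 are adjacent but have the same color.
This means the graph contains an odd cycle.

The graph is NOT bipartite.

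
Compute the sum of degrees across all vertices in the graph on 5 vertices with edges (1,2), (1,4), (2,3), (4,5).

Step 1: Count edges incident to each vertex:
  deg(1) = 2 (neighbors: 2, 4)
  deg(2) = 2 (neighbors: 1, 3)
  deg(3) = 1 (neighbors: 2)
  deg(4) = 2 (neighbors: 1, 5)
  deg(5) = 1 (neighbors: 4)

Step 2: Sum all degrees:
  2 + 2 + 1 + 2 + 1 = 8

Verification: sum of degrees = 2 * |E| = 2 * 4 = 8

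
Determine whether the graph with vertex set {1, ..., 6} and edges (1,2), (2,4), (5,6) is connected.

Step 1: Build adjacency list from edges:
  1: 2
  2: 1, 4
  3: (none)
  4: 2
  5: 6
  6: 5

Step 2: Run BFS/DFS from vertex 1:
  Visited: {1, 2, 4}
  Reached 3 of 6 vertices

Step 3: Only 3 of 6 vertices reached. Graph is disconnected.
Connected components: {1, 2, 4}, {3}, {5, 6}
Answer: No, the graph is not connected (3 components).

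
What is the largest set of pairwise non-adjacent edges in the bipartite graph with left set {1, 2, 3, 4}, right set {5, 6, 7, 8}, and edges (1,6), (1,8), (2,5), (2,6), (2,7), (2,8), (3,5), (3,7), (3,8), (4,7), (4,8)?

Step 1: List the neighbors of each left vertex:
  1: 6, 8
  2: 5, 6, 7, 8
  3: 5, 7, 8
  4: 7, 8

Step 2: Greedily match left vertices, then look for augmenting paths:
  Match 1 -- 6
  Match 2 -- 5
  Match 3 -- 7
  Match 4 -- 8
  No augmenting path remains.

Step 3: Verify this is maximum:
  Matching size 4 = min(|L|, |R|) = min(4, 4), which is an upper bound, so this matching is maximum.

Maximum matching: {(1,6), (2,5), (3,7), (4,8)}
Size: 4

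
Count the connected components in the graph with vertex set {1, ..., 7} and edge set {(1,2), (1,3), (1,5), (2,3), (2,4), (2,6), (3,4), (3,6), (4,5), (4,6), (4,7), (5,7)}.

Step 1: Build adjacency list from edges:
  1: 2, 3, 5
  2: 1, 3, 4, 6
  3: 1, 2, 4, 6
  4: 2, 3, 5, 6, 7
  5: 1, 4, 7
  6: 2, 3, 4
  7: 4, 5

Step 2: Run BFS/DFS from vertex 1:
  Visited: {1, 2, 3, 5, 4, 6, 7}
  Reached 7 of 7 vertices

Step 3: All 7 vertices reached from vertex 1, so the graph is connected.
Number of connected components: 1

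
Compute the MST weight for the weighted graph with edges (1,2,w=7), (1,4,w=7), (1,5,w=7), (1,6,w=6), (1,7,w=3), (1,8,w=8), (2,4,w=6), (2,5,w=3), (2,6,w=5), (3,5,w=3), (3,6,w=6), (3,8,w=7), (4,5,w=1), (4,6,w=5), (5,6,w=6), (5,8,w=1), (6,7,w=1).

Apply Kruskal's algorithm (sort edges by weight, add if no cycle):

Sorted edges by weight:
  (4,5) w=1
  (5,8) w=1
  (6,7) w=1
  (1,7) w=3
  (2,5) w=3
  (3,5) w=3
  (2,6) w=5
  (4,6) w=5
  (1,6) w=6
  (2,4) w=6
  (3,6) w=6
  (5,6) w=6
  (1,2) w=7
  (1,5) w=7
  (1,4) w=7
  (3,8) w=7
  (1,8) w=8

Add edge (4,5) w=1 -- no cycle. Running total: 1
Add edge (5,8) w=1 -- no cycle. Running total: 2
Add edge (6,7) w=1 -- no cycle. Running total: 3
Add edge (1,7) w=3 -- no cycle. Running total: 6
Add edge (2,5) w=3 -- no cycle. Running total: 9
Add edge (3,5) w=3 -- no cycle. Running total: 12
Add edge (2,6) w=5 -- no cycle. Running total: 17

MST edges: (4,5,w=1), (5,8,w=1), (6,7,w=1), (1,7,w=3), (2,5,w=3), (3,5,w=3), (2,6,w=5)
Total MST weight: 1 + 1 + 1 + 3 + 3 + 3 + 5 = 17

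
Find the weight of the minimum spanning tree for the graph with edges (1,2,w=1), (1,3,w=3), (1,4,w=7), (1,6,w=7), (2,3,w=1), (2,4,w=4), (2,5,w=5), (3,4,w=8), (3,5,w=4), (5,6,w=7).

Apply Kruskal's algorithm (sort edges by weight, add if no cycle):

Sorted edges by weight:
  (1,2) w=1
  (2,3) w=1
  (1,3) w=3
  (2,4) w=4
  (3,5) w=4
  (2,5) w=5
  (1,6) w=7
  (1,4) w=7
  (5,6) w=7
  (3,4) w=8

Add edge (1,2) w=1 -- no cycle. Running total: 1
Add edge (2,3) w=1 -- no cycle. Running total: 2
Skip edge (1,3) w=3 -- would create cycle
Add edge (2,4) w=4 -- no cycle. Running total: 6
Add edge (3,5) w=4 -- no cycle. Running total: 10
Skip edge (2,5) w=5 -- would create cycle
Add edge (1,6) w=7 -- no cycle. Running total: 17

MST edges: (1,2,w=1), (2,3,w=1), (2,4,w=4), (3,5,w=4), (1,6,w=7)
Total MST weight: 1 + 1 + 4 + 4 + 7 = 17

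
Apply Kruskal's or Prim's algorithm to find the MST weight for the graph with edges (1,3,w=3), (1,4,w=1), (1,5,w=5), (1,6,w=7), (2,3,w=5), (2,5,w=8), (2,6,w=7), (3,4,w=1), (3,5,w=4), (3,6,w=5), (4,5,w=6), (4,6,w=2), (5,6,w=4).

Apply Kruskal's algorithm (sort edges by weight, add if no cycle):

Sorted edges by weight:
  (1,4) w=1
  (3,4) w=1
  (4,6) w=2
  (1,3) w=3
  (3,5) w=4
  (5,6) w=4
  (1,5) w=5
  (2,3) w=5
  (3,6) w=5
  (4,5) w=6
  (1,6) w=7
  (2,6) w=7
  (2,5) w=8

Add edge (1,4) w=1 -- no cycle. Running total: 1
Add edge (3,4) w=1 -- no cycle. Running total: 2
Add edge (4,6) w=2 -- no cycle. Running total: 4
Skip edge (1,3) w=3 -- would create cycle
Add edge (3,5) w=4 -- no cycle. Running total: 8
Skip edge (5,6) w=4 -- would create cycle
Skip edge (1,5) w=5 -- would create cycle
Add edge (2,3) w=5 -- no cycle. Running total: 13

MST edges: (1,4,w=1), (3,4,w=1), (4,6,w=2), (3,5,w=4), (2,3,w=5)
Total MST weight: 1 + 1 + 2 + 4 + 5 = 13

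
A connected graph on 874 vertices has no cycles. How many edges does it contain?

A tree on n vertices always has exactly n - 1 edges.
For n = 874: edges = 874 - 1 = 873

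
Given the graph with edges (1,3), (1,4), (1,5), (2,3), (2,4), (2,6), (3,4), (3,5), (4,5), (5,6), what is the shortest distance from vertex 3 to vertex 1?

Step 1: Build adjacency list:
  1: 3, 4, 5
  2: 3, 4, 6
  3: 1, 2, 4, 5
  4: 1, 2, 3, 5
  5: 1, 3, 4, 6
  6: 2, 5

Step 2: BFS from vertex 3 to find shortest path to 1:
  vertex 1 reached at distance 1

Step 3: Shortest path: 3 -> 1
Path length: 1 edge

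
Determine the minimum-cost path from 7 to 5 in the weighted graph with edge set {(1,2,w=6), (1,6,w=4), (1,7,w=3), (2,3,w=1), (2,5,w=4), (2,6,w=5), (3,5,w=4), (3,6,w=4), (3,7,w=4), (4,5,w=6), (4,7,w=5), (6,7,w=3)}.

Step 1: Build adjacency list with weights:
  1: 2(w=6), 6(w=4), 7(w=3)
  2: 1(w=6), 3(w=1), 5(w=4), 6(w=5)
  3: 2(w=1), 5(w=4), 6(w=4), 7(w=4)
  4: 5(w=6), 7(w=5)
  5: 2(w=4), 3(w=4), 4(w=6)
  6: 1(w=4), 2(w=5), 3(w=4), 7(w=3)
  7: 1(w=3), 3(w=4), 4(w=5), 6(w=3)

Step 2: Apply Dijkstra's algorithm from vertex 7:
  Visit vertex 7 (distance=0)
    Update dist[1] = 3
    Update dist[3] = 4
    Update dist[4] = 5
    Update dist[6] = 3
  Visit vertex 1 (distance=3)
    Update dist[2] = 9
  Visit vertex 6 (distance=3)
    Update dist[2] = 8
  Visit vertex 3 (distance=4)
    Update dist[2] = 5
    Update dist[5] = 8
  Visit vertex 2 (distance=5)
  Visit vertex 4 (distance=5)
  Visit vertex 5 (distance=8)

Step 3: Shortest path: 7 -> 3 -> 5
Total weight: 4 + 4 = 8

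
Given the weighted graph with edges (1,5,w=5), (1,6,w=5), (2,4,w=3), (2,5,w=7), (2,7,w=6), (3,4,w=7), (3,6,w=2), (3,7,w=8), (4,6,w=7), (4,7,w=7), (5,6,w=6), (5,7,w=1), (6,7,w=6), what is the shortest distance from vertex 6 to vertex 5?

Step 1: Build adjacency list with weights:
  1: 5(w=5), 6(w=5)
  2: 4(w=3), 5(w=7), 7(w=6)
  3: 4(w=7), 6(w=2), 7(w=8)
  4: 2(w=3), 3(w=7), 6(w=7), 7(w=7)
  5: 1(w=5), 2(w=7), 6(w=6), 7(w=1)
  6: 1(w=5), 3(w=2), 4(w=7), 5(w=6), 7(w=6)
  7: 2(w=6), 3(w=8), 4(w=7), 5(w=1), 6(w=6)

Step 2: Apply Dijkstra's algorithm from vertex 6:
  Visit vertex 6 (distance=0)
    Update dist[1] = 5
    Update dist[3] = 2
    Update dist[4] = 7
    Update dist[5] = 6
    Update dist[7] = 6
  Visit vertex 3 (distance=2)
  Visit vertex 1 (distance=5)
  Visit vertex 5 (distance=6)
    Update dist[2] = 13

Step 3: Shortest path: 6 -> 5
Total weight: 6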